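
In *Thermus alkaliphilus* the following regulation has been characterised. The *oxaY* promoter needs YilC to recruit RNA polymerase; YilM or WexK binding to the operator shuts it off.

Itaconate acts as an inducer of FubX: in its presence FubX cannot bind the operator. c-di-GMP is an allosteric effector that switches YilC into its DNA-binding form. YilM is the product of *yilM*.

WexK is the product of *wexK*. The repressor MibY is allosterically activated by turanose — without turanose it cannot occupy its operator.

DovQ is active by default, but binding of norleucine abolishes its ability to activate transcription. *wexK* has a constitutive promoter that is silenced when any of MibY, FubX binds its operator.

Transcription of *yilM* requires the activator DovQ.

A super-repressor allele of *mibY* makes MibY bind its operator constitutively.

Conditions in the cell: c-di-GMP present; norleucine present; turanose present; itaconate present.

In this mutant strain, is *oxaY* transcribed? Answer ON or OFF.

ON

Norleucine is present, so DovQ is inactive.
Required activator DovQ is absent, so *yilM* is not transcribed.
So YilM is not produced.
c-di-GMP is present, so YilC is active.
MibY is constitutively active in this strain.
Itaconate is present, so FubX is inactive.
With repressor MibY bound, *wexK* is not transcribed.
So WexK is not produced.
No repressor is bound and YilC is active, so *oxaY* is transcribed.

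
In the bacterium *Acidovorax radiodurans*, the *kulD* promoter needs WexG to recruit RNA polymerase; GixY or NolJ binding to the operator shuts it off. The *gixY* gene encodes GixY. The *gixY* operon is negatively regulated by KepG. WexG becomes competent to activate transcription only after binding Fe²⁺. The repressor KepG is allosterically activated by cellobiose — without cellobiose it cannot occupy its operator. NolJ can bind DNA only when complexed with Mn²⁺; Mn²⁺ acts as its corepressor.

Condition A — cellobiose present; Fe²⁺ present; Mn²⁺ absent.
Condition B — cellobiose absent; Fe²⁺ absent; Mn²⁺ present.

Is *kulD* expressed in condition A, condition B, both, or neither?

Condition A:
Cellobiose is present, so KepG is active.
With repressor KepG bound, *gixY* is not transcribed.
So GixY is not produced.
Fe²⁺ is present, so WexG is active.
Mn²⁺ is absent, so NolJ is inactive.
No repressor is bound and WexG is active, so *kulD* is transcribed.
→ *kulD* is ON in A.
Condition B:
Cellobiose is absent, so KepG is inactive.
With no repressor bound, *gixY* is transcribed.
So GixY is produced and active.
Fe²⁺ is absent, so WexG is inactive.
Mn²⁺ is present, so NolJ is active.
With repressor GixY bound, *kulD* is not transcribed.
→ *kulD* is OFF in B.

A only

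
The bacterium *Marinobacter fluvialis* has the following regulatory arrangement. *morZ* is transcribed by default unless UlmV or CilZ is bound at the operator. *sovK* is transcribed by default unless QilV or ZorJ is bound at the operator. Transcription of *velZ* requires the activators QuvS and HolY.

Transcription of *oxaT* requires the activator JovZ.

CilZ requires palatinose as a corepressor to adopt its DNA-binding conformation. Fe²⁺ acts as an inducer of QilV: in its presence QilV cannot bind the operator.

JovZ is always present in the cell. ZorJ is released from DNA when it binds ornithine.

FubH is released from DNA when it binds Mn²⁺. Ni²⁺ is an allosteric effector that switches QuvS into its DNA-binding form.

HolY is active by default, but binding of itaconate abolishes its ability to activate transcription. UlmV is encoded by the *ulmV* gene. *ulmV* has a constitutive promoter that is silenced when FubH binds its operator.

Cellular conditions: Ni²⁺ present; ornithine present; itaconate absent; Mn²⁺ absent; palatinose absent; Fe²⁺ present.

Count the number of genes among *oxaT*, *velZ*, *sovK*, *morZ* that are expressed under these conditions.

4

JovZ is produced constitutively and is active.
No repressor is bound and JovZ is active, so *oxaT* is transcribed.
→ *oxaT* is ON.
Ni²⁺ is present, so QuvS is active.
Itaconate is absent, so HolY is active.
No repressor is bound and QuvS and HolY are active, so *velZ* is transcribed.
→ *velZ* is ON.
Fe²⁺ is present, so QilV is inactive.
Ornithine is present, so ZorJ is inactive.
With no repressor bound, *sovK* is transcribed.
→ *sovK* is ON.
Mn²⁺ is absent, so FubH is active.
With repressor FubH bound, *ulmV* is not transcribed.
So UlmV is not produced.
Palatinose is absent, so CilZ is inactive.
With no repressor bound, *morZ* is transcribed.
→ *morZ* is ON.
4 of the 4 genes are transcribed.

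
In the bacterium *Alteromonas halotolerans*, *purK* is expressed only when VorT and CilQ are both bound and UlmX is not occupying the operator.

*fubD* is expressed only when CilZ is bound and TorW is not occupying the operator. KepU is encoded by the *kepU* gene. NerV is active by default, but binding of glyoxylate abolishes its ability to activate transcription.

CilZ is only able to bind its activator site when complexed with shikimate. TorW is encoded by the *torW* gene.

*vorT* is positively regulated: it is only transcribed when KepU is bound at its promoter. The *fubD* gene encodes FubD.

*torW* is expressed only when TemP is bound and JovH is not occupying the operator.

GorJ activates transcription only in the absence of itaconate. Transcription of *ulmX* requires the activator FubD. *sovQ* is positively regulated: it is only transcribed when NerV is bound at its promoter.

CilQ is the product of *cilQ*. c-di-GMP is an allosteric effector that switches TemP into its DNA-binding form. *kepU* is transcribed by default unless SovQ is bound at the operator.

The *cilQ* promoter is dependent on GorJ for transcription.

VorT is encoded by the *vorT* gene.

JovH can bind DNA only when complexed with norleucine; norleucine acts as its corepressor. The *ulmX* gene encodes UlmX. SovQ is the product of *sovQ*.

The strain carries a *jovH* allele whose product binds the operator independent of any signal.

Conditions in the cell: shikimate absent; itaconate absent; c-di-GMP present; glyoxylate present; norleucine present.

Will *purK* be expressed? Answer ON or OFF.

Shikimate is absent, so CilZ is inactive.
JovH is constitutively active in this strain.
c-di-GMP is present, so TemP is active.
With repressor JovH bound, *torW* is not transcribed.
So TorW is not produced.
Required activator CilZ is absent, so *fubD* is not transcribed.
So FubD is not produced.
Required activator FubD is absent, so *ulmX* is not transcribed.
So UlmX is not produced.
Glyoxylate is present, so NerV is inactive.
Required activator NerV is absent, so *sovQ* is not transcribed.
So SovQ is not produced.
With no repressor bound, *kepU* is transcribed.
So KepU is produced and active.
No repressor is bound and KepU is active, so *vorT* is transcribed.
So VorT is produced and active.
Itaconate is absent, so GorJ is active.
No repressor is bound and GorJ is active, so *cilQ* is transcribed.
So CilQ is produced and active.
No repressor is bound and VorT and CilQ are active, so *purK* is transcribed.

ON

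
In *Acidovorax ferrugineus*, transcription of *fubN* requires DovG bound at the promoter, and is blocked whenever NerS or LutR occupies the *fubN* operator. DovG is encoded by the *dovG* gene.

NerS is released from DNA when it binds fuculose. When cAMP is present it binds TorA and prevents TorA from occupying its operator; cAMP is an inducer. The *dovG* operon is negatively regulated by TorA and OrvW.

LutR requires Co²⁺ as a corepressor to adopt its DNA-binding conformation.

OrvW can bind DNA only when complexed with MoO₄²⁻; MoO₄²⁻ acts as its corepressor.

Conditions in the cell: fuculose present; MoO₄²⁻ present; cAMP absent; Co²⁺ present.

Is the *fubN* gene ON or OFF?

OFF

Fuculose is present, so NerS is inactive.
Co²⁺ is present, so LutR is active.
cAMP is absent, so TorA is active.
MoO₄²⁻ is present, so OrvW is active.
With repressor TorA bound, *dovG* is not transcribed.
So DovG is not produced.
With repressor LutR bound, *fubN* is not transcribed.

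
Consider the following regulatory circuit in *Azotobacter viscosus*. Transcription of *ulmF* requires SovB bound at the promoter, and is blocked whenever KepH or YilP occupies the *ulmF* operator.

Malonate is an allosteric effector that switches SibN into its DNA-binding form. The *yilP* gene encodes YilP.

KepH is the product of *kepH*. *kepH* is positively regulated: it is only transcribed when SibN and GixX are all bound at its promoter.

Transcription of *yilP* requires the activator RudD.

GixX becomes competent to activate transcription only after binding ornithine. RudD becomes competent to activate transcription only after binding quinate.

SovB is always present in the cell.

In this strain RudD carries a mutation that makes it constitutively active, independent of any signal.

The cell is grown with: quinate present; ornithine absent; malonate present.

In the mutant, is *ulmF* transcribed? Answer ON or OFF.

SovB is produced constitutively and is active.
Malonate is present, so SibN is active.
Ornithine is absent, so GixX is inactive.
Required activator GixX is absent, so *kepH* is not transcribed.
So KepH is not produced.
RudD is constitutively active in this strain.
No repressor is bound and RudD is active, so *yilP* is transcribed.
So YilP is produced and active.
With repressor YilP bound, *ulmF* is not transcribed.

OFF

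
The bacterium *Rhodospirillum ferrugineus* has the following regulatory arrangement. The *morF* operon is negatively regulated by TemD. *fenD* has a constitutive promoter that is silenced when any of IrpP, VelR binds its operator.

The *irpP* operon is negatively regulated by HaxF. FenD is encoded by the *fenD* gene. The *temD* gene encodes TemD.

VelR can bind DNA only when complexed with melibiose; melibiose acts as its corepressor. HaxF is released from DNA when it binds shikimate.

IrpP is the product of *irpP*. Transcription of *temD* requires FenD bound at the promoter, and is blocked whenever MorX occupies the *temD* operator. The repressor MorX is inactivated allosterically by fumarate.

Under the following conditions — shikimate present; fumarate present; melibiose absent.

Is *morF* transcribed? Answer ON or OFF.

Shikimate is present, so HaxF is inactive.
With no repressor bound, *irpP* is transcribed.
So IrpP is produced and active.
Melibiose is absent, so VelR is inactive.
With repressor IrpP bound, *fenD* is not transcribed.
So FenD is not produced.
Fumarate is present, so MorX is inactive.
Required activator FenD is absent, so *temD* is not transcribed.
So TemD is not produced.
With no repressor bound, *morF* is transcribed.

ON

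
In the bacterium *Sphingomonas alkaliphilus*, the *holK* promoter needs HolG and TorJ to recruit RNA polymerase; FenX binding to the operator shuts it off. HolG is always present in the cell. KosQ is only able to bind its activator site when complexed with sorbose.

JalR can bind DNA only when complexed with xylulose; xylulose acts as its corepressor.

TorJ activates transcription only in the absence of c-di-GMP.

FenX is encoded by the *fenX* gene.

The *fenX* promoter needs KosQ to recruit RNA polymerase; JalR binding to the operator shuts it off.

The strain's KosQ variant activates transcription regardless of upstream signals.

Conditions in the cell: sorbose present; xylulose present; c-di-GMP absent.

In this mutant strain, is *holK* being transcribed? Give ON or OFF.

HolG is produced constitutively and is active.
KosQ is constitutively active in this strain.
Xylulose is present, so JalR is active.
With repressor JalR bound, *fenX* is not transcribed.
So FenX is not produced.
c-di-GMP is absent, so TorJ is active.
No repressor is bound and HolG and TorJ are active, so *holK* is transcribed.

ON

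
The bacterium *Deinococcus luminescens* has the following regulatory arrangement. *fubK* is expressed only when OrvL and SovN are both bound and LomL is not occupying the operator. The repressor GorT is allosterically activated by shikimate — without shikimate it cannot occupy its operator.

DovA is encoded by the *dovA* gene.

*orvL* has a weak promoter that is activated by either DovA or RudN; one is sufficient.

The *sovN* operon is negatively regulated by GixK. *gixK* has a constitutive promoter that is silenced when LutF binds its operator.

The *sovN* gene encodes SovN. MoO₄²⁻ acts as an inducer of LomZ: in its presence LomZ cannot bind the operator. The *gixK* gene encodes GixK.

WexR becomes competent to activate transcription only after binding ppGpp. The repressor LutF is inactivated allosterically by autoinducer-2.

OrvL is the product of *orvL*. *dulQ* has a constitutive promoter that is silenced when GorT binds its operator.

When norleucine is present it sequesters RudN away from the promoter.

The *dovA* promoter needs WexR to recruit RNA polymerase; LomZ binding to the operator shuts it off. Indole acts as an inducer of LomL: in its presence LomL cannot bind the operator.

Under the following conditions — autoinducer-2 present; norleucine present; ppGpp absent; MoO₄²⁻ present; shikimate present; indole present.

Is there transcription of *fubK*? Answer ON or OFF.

Indole is present, so LomL is inactive.
ppGpp is absent, so WexR is inactive.
MoO₄²⁻ is present, so LomZ is inactive.
Required activator WexR is absent, so *dovA* is not transcribed.
So DovA is not produced.
Norleucine is present, so RudN is inactive.
No activator is available at the *orvL* promoter, so *orvL* is not transcribed.
So OrvL is not produced.
Autoinducer-2 is present, so LutF is inactive.
With no repressor bound, *gixK* is transcribed.
So GixK is produced and active.
With repressor GixK bound, *sovN* is not transcribed.
So SovN is not produced.
Required activator OrvL is absent, so *fubK* is not transcribed.

OFF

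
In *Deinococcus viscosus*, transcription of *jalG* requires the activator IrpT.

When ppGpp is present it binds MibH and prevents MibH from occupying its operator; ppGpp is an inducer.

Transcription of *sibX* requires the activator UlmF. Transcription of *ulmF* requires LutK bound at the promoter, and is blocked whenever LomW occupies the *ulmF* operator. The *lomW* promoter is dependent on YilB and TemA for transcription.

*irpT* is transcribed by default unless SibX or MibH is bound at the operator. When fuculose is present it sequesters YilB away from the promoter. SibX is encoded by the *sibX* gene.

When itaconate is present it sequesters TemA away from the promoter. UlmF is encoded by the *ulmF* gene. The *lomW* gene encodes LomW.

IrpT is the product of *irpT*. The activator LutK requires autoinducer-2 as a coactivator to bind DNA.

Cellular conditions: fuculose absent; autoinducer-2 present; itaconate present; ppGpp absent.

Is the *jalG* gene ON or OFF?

Fuculose is absent, so YilB is active.
Itaconate is present, so TemA is inactive.
Required activator TemA is absent, so *lomW* is not transcribed.
So LomW is not produced.
Autoinducer-2 is present, so LutK is active.
No repressor is bound and LutK is active, so *ulmF* is transcribed.
So UlmF is produced and active.
No repressor is bound and UlmF is active, so *sibX* is transcribed.
So SibX is produced and active.
ppGpp is absent, so MibH is active.
With repressor SibX bound, *irpT* is not transcribed.
So IrpT is not produced.
Required activator IrpT is absent, so *jalG* is not transcribed.

OFF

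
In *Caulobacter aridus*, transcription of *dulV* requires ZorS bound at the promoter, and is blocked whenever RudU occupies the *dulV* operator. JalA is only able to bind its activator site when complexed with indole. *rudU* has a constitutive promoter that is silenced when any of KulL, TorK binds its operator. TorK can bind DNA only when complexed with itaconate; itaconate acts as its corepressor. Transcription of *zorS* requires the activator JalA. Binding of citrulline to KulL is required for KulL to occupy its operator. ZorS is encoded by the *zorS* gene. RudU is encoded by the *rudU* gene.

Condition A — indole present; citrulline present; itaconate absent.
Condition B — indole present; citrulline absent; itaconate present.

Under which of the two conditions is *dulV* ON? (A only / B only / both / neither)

both

Condition A:
Indole is present, so JalA is active.
No repressor is bound and JalA is active, so *zorS* is transcribed.
So ZorS is produced and active.
Citrulline is present, so KulL is active.
Itaconate is absent, so TorK is inactive.
With repressor KulL bound, *rudU* is not transcribed.
So RudU is not produced.
No repressor is bound and ZorS is active, so *dulV* is transcribed.
→ *dulV* is ON in A.
Condition B:
Indole is present, so JalA is active.
No repressor is bound and JalA is active, so *zorS* is transcribed.
So ZorS is produced and active.
Citrulline is absent, so KulL is inactive.
Itaconate is present, so TorK is active.
With repressor TorK bound, *rudU* is not transcribed.
So RudU is not produced.
No repressor is bound and ZorS is active, so *dulV* is transcribed.
→ *dulV* is ON in B.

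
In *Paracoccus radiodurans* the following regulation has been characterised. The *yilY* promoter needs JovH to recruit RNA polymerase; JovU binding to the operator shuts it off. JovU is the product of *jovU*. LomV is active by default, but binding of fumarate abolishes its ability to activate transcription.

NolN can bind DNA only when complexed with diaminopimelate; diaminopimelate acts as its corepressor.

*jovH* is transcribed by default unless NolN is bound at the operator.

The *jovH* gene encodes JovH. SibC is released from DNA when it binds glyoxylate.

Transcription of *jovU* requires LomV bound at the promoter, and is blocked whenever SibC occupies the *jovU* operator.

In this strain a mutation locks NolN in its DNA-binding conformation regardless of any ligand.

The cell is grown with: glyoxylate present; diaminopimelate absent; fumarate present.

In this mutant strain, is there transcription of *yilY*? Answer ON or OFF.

OFF

NolN is constitutively active in this strain.
With repressor NolN bound, *jovH* is not transcribed.
So JovH is not produced.
Glyoxylate is present, so SibC is inactive.
Fumarate is present, so LomV is inactive.
Required activator LomV is absent, so *jovU* is not transcribed.
So JovU is not produced.
Required activator JovH is absent, so *yilY* is not transcribed.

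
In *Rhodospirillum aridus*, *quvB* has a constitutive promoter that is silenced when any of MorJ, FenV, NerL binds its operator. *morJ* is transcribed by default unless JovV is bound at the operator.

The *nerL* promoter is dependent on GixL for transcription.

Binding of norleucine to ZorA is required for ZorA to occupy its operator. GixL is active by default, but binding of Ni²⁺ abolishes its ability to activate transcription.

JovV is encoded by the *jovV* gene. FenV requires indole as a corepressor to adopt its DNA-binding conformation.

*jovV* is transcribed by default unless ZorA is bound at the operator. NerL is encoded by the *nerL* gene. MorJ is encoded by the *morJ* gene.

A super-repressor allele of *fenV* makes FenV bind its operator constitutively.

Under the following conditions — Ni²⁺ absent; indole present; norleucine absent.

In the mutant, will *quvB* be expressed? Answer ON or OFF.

OFF

Norleucine is absent, so ZorA is inactive.
With no repressor bound, *jovV* is transcribed.
So JovV is produced and active.
With repressor JovV bound, *morJ* is not transcribed.
So MorJ is not produced.
FenV is constitutively active in this strain.
Ni²⁺ is absent, so GixL is active.
No repressor is bound and GixL is active, so *nerL* is transcribed.
So NerL is produced and active.
With repressor FenV bound, *quvB* is not transcribed.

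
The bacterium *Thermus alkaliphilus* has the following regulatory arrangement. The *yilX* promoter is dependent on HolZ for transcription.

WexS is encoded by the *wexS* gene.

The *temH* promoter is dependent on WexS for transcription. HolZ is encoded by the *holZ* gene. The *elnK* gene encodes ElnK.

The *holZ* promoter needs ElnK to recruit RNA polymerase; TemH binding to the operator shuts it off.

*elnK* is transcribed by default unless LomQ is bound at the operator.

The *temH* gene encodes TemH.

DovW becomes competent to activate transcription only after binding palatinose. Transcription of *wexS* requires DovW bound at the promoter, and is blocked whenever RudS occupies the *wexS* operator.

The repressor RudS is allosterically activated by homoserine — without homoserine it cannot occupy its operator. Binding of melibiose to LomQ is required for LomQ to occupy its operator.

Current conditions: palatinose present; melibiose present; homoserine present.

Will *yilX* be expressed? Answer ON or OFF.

OFF

Palatinose is present, so DovW is active.
Homoserine is present, so RudS is active.
With repressor RudS bound, *wexS* is not transcribed.
So WexS is not produced.
Required activator WexS is absent, so *temH* is not transcribed.
So TemH is not produced.
Melibiose is present, so LomQ is active.
With repressor LomQ bound, *elnK* is not transcribed.
So ElnK is not produced.
Required activator ElnK is absent, so *holZ* is not transcribed.
So HolZ is not produced.
Required activator HolZ is absent, so *yilX* is not transcribed.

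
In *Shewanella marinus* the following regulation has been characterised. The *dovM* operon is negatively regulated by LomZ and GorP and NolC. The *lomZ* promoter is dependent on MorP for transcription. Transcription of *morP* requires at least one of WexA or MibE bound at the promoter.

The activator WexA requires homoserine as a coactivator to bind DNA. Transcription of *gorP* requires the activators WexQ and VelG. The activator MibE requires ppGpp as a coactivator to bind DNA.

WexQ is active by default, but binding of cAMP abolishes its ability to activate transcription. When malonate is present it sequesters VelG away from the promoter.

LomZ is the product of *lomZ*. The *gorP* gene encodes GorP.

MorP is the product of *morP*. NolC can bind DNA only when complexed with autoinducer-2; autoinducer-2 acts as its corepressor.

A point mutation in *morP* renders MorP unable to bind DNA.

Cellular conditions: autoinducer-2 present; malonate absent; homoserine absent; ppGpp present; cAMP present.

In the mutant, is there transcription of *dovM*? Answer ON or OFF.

MorP is non-functional in this strain, so it has no effect.
Required activator MorP is absent, so *lomZ* is not transcribed.
So LomZ is not produced.
cAMP is present, so WexQ is inactive.
Malonate is absent, so VelG is active.
Required activator WexQ is absent, so *gorP* is not transcribed.
So GorP is not produced.
Autoinducer-2 is present, so NolC is active.
With repressor NolC bound, *dovM* is not transcribed.

OFF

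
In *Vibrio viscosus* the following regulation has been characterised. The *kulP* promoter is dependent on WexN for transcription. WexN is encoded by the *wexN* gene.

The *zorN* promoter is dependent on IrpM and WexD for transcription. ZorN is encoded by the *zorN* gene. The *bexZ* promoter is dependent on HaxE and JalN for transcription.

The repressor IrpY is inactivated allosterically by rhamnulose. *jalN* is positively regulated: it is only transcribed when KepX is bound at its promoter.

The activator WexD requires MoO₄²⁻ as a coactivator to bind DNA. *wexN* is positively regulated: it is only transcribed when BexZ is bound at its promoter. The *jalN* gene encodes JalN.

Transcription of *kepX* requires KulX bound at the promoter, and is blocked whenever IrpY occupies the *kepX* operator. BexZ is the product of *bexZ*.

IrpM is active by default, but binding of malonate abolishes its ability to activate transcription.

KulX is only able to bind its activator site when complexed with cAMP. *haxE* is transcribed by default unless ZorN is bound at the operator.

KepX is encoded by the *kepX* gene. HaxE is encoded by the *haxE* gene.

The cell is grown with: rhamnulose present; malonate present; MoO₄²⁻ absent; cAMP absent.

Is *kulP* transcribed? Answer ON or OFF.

Malonate is present, so IrpM is inactive.
MoO₄²⁻ is absent, so WexD is inactive.
Required activator IrpM is absent, so *zorN* is not transcribed.
So ZorN is not produced.
With no repressor bound, *haxE* is transcribed.
So HaxE is produced and active.
cAMP is absent, so KulX is inactive.
Rhamnulose is present, so IrpY is inactive.
Required activator KulX is absent, so *kepX* is not transcribed.
So KepX is not produced.
Required activator KepX is absent, so *jalN* is not transcribed.
So JalN is not produced.
Required activator JalN is absent, so *bexZ* is not transcribed.
So BexZ is not produced.
Required activator BexZ is absent, so *wexN* is not transcribed.
So WexN is not produced.
Required activator WexN is absent, so *kulP* is not transcribed.

OFF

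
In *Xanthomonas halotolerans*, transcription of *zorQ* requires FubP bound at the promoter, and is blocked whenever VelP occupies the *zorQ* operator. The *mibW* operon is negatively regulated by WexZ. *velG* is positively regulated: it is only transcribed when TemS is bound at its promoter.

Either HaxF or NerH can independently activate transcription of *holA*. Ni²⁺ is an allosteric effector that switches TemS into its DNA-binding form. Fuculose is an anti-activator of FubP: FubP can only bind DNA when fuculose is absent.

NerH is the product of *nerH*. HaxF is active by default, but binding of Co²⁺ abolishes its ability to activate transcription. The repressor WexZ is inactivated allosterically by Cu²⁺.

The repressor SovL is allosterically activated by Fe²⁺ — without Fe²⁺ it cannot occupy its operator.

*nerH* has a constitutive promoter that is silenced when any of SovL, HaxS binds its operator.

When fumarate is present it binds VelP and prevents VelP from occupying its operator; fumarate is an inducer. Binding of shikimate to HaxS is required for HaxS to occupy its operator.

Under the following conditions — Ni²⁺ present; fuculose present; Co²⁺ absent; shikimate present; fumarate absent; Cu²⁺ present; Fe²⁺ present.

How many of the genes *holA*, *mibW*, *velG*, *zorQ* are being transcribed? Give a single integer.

3

Co²⁺ is absent, so HaxF is active.
Fe²⁺ is present, so SovL is active.
Shikimate is present, so HaxS is active.
With repressor SovL bound, *nerH* is not transcribed.
So NerH is not produced.
Activator HaxF is present, so *holA* is transcribed.
→ *holA* is ON.
Cu²⁺ is present, so WexZ is inactive.
With no repressor bound, *mibW* is transcribed.
→ *mibW* is ON.
Ni²⁺ is present, so TemS is active.
No repressor is bound and TemS is active, so *velG* is transcribed.
→ *velG* is ON.
Fuculose is present, so FubP is inactive.
Fumarate is absent, so VelP is active.
With repressor VelP bound, *zorQ* is not transcribed.
→ *zorQ* is OFF.
3 of the 4 genes are transcribed.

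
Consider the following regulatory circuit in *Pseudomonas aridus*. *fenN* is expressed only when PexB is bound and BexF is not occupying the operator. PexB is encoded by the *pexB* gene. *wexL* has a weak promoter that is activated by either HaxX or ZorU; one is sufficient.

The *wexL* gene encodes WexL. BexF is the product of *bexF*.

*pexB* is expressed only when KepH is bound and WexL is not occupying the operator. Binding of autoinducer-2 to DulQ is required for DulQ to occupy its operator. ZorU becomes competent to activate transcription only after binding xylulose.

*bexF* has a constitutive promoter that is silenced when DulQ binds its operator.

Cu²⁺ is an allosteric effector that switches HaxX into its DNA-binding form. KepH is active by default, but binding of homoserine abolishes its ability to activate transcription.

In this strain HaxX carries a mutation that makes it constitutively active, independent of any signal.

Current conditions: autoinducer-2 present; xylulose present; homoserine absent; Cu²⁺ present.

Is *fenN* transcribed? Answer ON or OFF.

HaxX is constitutively active in this strain.
Xylulose is present, so ZorU is active.
Activator HaxX is present, so *wexL* is transcribed.
So WexL is produced and active.
Homoserine is absent, so KepH is active.
With repressor WexL bound, *pexB* is not transcribed.
So PexB is not produced.
Autoinducer-2 is present, so DulQ is active.
With repressor DulQ bound, *bexF* is not transcribed.
So BexF is not produced.
Required activator PexB is absent, so *fenN* is not transcribed.

OFF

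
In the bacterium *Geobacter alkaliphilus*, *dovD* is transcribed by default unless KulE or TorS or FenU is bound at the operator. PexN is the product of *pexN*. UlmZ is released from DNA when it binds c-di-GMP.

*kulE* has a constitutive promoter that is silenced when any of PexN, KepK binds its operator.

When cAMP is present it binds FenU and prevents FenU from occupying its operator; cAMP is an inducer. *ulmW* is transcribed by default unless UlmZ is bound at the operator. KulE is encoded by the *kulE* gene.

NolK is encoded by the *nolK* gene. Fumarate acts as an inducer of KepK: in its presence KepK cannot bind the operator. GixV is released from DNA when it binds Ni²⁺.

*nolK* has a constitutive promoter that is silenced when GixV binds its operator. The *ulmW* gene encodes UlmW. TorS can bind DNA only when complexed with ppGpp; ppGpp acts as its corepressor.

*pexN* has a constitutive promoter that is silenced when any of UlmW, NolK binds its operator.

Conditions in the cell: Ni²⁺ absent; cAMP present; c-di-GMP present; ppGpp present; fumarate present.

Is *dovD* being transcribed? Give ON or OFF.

c-di-GMP is present, so UlmZ is inactive.
With no repressor bound, *ulmW* is transcribed.
So UlmW is produced and active.
Ni²⁺ is absent, so GixV is active.
With repressor GixV bound, *nolK* is not transcribed.
So NolK is not produced.
With repressor UlmW bound, *pexN* is not transcribed.
So PexN is not produced.
Fumarate is present, so KepK is inactive.
With no repressor bound, *kulE* is transcribed.
So KulE is produced and active.
ppGpp is present, so TorS is active.
cAMP is present, so FenU is inactive.
With repressor KulE bound, *dovD* is not transcribed.

OFF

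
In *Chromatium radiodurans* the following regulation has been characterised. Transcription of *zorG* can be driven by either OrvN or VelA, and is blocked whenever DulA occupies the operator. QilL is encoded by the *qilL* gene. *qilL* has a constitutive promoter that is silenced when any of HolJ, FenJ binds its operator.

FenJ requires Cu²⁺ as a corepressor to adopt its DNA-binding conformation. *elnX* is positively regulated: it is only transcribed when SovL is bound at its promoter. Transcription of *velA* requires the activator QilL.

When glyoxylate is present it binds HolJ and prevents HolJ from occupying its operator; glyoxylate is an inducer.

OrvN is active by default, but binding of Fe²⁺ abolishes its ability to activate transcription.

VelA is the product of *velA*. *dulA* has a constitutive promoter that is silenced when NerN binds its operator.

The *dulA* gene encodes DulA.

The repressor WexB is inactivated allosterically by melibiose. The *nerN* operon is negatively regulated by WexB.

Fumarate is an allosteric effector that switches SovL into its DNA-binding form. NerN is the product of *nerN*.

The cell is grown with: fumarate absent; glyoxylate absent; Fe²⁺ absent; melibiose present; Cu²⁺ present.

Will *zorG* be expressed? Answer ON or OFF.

ON

Fe²⁺ is absent, so OrvN is active.
Glyoxylate is absent, so HolJ is active.
Cu²⁺ is present, so FenJ is active.
With repressor HolJ bound, *qilL* is not transcribed.
So QilL is not produced.
Required activator QilL is absent, so *velA* is not transcribed.
So VelA is not produced.
Melibiose is present, so WexB is inactive.
With no repressor bound, *nerN* is transcribed.
So NerN is produced and active.
With repressor NerN bound, *dulA* is not transcribed.
So DulA is not produced.
Activator OrvN is present, so *zorG* is transcribed.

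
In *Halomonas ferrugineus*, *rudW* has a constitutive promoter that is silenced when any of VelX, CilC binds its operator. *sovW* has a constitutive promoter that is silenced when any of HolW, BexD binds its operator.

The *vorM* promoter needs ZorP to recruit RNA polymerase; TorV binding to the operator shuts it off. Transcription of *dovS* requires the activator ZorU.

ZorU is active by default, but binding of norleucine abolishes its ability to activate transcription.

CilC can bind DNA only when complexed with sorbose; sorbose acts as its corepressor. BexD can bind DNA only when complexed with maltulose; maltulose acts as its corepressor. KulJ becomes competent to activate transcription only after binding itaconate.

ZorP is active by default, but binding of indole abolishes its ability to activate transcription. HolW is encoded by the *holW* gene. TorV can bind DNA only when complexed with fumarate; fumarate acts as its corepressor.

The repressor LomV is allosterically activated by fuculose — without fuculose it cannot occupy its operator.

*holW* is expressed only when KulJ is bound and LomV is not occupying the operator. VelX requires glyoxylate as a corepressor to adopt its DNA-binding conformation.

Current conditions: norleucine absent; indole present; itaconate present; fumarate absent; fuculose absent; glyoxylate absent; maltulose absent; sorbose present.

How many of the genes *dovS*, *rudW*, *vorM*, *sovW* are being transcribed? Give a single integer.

1

Norleucine is absent, so ZorU is active.
No repressor is bound and ZorU is active, so *dovS* is transcribed.
→ *dovS* is ON.
Glyoxylate is absent, so VelX is inactive.
Sorbose is present, so CilC is active.
With repressor CilC bound, *rudW* is not transcribed.
→ *rudW* is OFF.
Fumarate is absent, so TorV is inactive.
Indole is present, so ZorP is inactive.
Required activator ZorP is absent, so *vorM* is not transcribed.
→ *vorM* is OFF.
Itaconate is present, so KulJ is active.
Fuculose is absent, so LomV is inactive.
No repressor is bound and KulJ is active, so *holW* is transcribed.
So HolW is produced and active.
Maltulose is absent, so BexD is inactive.
With repressor HolW bound, *sovW* is not transcribed.
→ *sovW* is OFF.
1 of the 4 genes is transcribed.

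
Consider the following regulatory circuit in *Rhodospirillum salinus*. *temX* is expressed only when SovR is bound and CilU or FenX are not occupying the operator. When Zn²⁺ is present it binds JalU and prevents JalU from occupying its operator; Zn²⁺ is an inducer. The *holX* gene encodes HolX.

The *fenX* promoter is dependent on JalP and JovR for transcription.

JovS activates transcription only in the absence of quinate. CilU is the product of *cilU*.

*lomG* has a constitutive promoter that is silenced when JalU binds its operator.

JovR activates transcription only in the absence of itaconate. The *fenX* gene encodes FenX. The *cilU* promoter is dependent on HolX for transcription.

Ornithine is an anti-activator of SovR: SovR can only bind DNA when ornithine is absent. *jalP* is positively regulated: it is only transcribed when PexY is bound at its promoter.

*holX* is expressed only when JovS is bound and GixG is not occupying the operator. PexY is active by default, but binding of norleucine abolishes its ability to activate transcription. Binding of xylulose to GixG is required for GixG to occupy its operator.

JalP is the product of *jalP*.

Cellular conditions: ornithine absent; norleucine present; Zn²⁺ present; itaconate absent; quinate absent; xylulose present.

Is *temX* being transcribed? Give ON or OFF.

Quinate is absent, so JovS is active.
Xylulose is present, so GixG is active.
With repressor GixG bound, *holX* is not transcribed.
So HolX is not produced.
Required activator HolX is absent, so *cilU* is not transcribed.
So CilU is not produced.
Norleucine is present, so PexY is inactive.
Required activator PexY is absent, so *jalP* is not transcribed.
So JalP is not produced.
Itaconate is absent, so JovR is active.
Required activator JalP is absent, so *fenX* is not transcribed.
So FenX is not produced.
Ornithine is absent, so SovR is active.
No repressor is bound and SovR is active, so *temX* is transcribed.

ON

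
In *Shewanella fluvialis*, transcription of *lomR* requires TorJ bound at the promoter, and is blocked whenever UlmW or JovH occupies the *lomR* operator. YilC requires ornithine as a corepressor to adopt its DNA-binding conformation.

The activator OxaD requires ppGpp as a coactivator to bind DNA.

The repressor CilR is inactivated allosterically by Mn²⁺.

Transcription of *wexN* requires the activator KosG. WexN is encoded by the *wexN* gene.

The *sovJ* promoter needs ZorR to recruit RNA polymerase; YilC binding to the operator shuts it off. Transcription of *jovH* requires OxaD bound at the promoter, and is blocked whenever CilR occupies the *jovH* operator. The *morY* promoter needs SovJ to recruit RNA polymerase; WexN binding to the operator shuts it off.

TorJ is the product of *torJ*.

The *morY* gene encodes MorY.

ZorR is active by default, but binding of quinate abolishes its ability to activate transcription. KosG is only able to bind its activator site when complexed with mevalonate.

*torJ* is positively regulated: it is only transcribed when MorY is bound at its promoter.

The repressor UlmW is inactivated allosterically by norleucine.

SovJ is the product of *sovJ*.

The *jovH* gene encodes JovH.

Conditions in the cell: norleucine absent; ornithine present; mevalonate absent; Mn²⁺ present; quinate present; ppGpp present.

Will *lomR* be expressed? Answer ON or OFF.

OFF

Norleucine is absent, so UlmW is active.
ppGpp is present, so OxaD is active.
Mn²⁺ is present, so CilR is inactive.
No repressor is bound and OxaD is active, so *jovH* is transcribed.
So JovH is produced and active.
Mevalonate is absent, so KosG is inactive.
Required activator KosG is absent, so *wexN* is not transcribed.
So WexN is not produced.
Quinate is present, so ZorR is inactive.
Ornithine is present, so YilC is active.
With repressor YilC bound, *sovJ* is not transcribed.
So SovJ is not produced.
Required activator SovJ is absent, so *morY* is not transcribed.
So MorY is not produced.
Required activator MorY is absent, so *torJ* is not transcribed.
So TorJ is not produced.
With repressor UlmW bound, *lomR* is not transcribed.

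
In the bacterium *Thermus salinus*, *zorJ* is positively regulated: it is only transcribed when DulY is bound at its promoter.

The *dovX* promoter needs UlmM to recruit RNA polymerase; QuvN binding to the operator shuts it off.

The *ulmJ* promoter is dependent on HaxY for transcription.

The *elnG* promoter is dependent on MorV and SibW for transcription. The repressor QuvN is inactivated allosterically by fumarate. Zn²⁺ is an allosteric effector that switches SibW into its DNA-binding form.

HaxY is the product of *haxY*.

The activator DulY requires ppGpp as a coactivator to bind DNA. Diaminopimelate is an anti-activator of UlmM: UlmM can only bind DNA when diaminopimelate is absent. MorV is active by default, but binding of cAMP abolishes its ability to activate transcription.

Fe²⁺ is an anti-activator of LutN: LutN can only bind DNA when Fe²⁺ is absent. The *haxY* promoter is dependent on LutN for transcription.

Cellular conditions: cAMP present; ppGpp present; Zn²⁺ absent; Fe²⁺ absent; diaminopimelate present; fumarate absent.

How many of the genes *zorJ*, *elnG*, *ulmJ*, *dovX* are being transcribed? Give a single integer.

ppGpp is present, so DulY is active.
No repressor is bound and DulY is active, so *zorJ* is transcribed.
→ *zorJ* is ON.
cAMP is present, so MorV is inactive.
Zn²⁺ is absent, so SibW is inactive.
Required activator MorV is absent, so *elnG* is not transcribed.
→ *elnG* is OFF.
Fe²⁺ is absent, so LutN is active.
No repressor is bound and LutN is active, so *haxY* is transcribed.
So HaxY is produced and active.
No repressor is bound and HaxY is active, so *ulmJ* is transcribed.
→ *ulmJ* is ON.
Fumarate is absent, so QuvN is active.
Diaminopimelate is present, so UlmM is inactive.
With repressor QuvN bound, *dovX* is not transcribed.
→ *dovX* is OFF.
2 of the 4 genes are transcribed.

2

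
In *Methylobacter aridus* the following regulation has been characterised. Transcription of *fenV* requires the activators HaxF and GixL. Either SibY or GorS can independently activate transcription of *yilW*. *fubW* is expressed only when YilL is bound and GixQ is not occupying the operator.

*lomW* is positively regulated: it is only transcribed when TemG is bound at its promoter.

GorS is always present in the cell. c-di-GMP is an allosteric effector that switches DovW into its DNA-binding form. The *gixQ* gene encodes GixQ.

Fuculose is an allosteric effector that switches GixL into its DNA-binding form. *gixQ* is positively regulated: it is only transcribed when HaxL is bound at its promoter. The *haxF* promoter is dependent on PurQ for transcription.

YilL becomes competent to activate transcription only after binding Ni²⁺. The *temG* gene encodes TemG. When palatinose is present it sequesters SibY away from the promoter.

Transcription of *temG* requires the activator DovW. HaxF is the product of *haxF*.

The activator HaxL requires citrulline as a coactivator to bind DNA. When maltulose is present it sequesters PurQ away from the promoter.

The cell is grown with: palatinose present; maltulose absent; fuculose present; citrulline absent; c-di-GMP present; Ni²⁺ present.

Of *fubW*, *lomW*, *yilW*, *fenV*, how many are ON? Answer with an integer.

Citrulline is absent, so HaxL is inactive.
Required activator HaxL is absent, so *gixQ* is not transcribed.
So GixQ is not produced.
Ni²⁺ is present, so YilL is active.
No repressor is bound and YilL is active, so *fubW* is transcribed.
→ *fubW* is ON.
c-di-GMP is present, so DovW is active.
No repressor is bound and DovW is active, so *temG* is transcribed.
So TemG is produced and active.
No repressor is bound and TemG is active, so *lomW* is transcribed.
→ *lomW* is ON.
Palatinose is present, so SibY is inactive.
GorS is produced constitutively and is active.
Activator GorS is present, so *yilW* is transcribed.
→ *yilW* is ON.
Maltulose is absent, so PurQ is active.
No repressor is bound and PurQ is active, so *haxF* is transcribed.
So HaxF is produced and active.
Fuculose is present, so GixL is active.
No repressor is bound and HaxF and GixL are active, so *fenV* is transcribed.
→ *fenV* is ON.
4 of the 4 genes are transcribed.

4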